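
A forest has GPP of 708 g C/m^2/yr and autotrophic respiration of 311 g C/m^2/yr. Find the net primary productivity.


NPP = GPP - Ra = 708 - 311 = 397 g C/m^2/yr

397 g C/m^2/yr


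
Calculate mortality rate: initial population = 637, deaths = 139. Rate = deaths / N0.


Mortality rate = 139 / 637 = 0.218210 ≈ 0.2182

0.2182


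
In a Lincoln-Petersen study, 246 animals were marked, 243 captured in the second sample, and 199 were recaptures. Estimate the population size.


N = M * C / R = 246 * 243 / 199 = 59778 / 199 = 300.39 ≈ 300

300 individuals


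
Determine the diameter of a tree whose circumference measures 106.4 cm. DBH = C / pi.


DBH = C / pi = 106.4 / 3.141593 = 33.8682 ≈ 33.87 cm

33.87 cm


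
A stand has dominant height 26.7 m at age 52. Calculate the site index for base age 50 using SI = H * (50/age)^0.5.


50/52 = 0.961538
(0.961538)^0.5 = 0.980580
SI = 26.7 * 0.980580 = 26.1815 ≈ 26.2 m

26.2 m


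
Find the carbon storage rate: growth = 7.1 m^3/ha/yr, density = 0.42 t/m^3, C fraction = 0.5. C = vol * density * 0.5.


C = 7.1 * 0.42 * 0.5 = 1.491 ≈ 1.49 t C/ha/yr

1.49 t C/ha/yr


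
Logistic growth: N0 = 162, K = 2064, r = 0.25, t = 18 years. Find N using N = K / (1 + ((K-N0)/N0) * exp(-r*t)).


(K - N0)/N0 = (2064 - 162)/162 = 1902/162 = 11.7407
r*t = 0.25 * 18 = 4.5; exp(-4.5) = 0.0111090
11.7407 * 0.0111090 = 0.130427
1 + 0.130427 = 1.13043
N = 2064 / 1.13043 = 1825.85 ≈ 1826

1826


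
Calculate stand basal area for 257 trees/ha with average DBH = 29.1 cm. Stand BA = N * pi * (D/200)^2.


(D/200)^2 = (29.1/200)^2 = 0.1455^2 = 0.02117025
Individual BA = 3.141593 * 0.02117025 = 0.0665083 m^2
Stand BA = 257 * 0.0665083 = 17.0926 ≈ 17.09 m^2/ha

17.09 m^2/ha


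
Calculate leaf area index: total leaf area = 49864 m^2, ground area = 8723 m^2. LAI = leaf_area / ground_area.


LAI = 49864 / 8723 = 5.7164 ≈ 5.72

5.72


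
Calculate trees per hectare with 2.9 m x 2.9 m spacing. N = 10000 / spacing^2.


N = 10000 / 2.9^2 = 10000 / 8.41 = 1189.06 ≈ 1189 trees/ha

1189 trees/ha


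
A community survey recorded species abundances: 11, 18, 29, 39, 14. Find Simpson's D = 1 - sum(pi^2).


Total N = 11 + 18 + 29 + 39 + 14 = 111
Per-species terms:
  p = 11/111 = 0.099099; p^2 = 0.099099^2 = 0.009821
  p = 18/111 = 0.162162; p^2 = 0.162162^2 = 0.026297
  p = 29/111 = 0.261261; p^2 = 0.261261^2 = 0.068257
  p = 39/111 = 0.351351; p^2 = 0.351351^2 = 0.123448
  p = 14/111 = 0.126126; p^2 = 0.126126^2 = 0.015908
sum(p^2) = 0.009821 + 0.026297 + 0.068257 + 0.123448 + 0.015908 = 0.243731
D = 1 - 0.243731 = 0.756269 ≈ 0.7563

0.7563


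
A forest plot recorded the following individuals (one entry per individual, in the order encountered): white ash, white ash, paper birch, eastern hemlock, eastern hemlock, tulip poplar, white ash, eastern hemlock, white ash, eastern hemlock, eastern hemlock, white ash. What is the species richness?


Total individuals logged = 12
Distinct species (count of individuals): white ash (5), paper birch (1), eastern hemlock (5), tulip poplar (1)
Species richness = number of distinct species = 4

4


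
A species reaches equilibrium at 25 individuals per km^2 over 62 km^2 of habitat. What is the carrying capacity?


K = 25 * 62 = 1550 individuals

1550 individuals


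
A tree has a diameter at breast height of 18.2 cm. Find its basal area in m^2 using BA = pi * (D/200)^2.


D/200 = 18.2/200 = 0.091 m
(D/200)^2 = 0.091^2 = 0.008281
BA = 3.141593 * 0.008281 = 0.0260155 ≈ 0.0260 m^2

0.0260 m^2


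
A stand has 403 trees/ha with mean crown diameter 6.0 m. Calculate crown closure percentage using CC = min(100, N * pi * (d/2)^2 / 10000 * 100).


(d/2)^2 = (6.0/2)^2 = 3^2 = 9
Crown area = 3.141593 * 9 = 28.2743 m^2
N * area / 10000 * 100 = 403 * 28.2743 / 10000 * 100 = 113.945
CC = min(100, 113.945) = 100%

100%


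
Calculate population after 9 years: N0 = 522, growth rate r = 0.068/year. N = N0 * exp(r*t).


r*t = 0.068 * 9 = 0.612
exp(0.612) = 1.84412
N = 522 * 1.84412 = 962.631 ≈ 963

963


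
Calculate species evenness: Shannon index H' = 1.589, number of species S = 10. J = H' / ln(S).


ln(10) = 2.30259
J = H' / ln(S) = 1.589 / 2.30259 = 0.690092 ≈ 0.6901

0.6901


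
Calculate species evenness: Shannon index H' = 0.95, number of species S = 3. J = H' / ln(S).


ln(3) = 1.09861
J = H' / ln(S) = 0.95 / 1.09861 = 0.864729 ≈ 0.8647

0.8647


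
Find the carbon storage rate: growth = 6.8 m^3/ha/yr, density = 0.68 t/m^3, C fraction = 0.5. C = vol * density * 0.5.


C = 6.8 * 0.68 * 0.5 = 2.312 ≈ 2.31 t C/ha/yr

2.31 t C/ha/yr


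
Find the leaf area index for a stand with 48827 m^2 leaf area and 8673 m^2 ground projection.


LAI = 48827 / 8673 = 5.6298 ≈ 5.63

5.63


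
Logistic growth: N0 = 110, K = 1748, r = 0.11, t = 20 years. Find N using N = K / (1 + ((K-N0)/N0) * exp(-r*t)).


(K - N0)/N0 = (1748 - 110)/110 = 1638/110 = 14.8909
r*t = 0.11 * 20 = 2.2; exp(-2.2) = 0.110803
14.8909 * 0.110803 = 1.64996
1 + 1.64996 = 2.64996
N = 1748 / 2.64996 = 659.633 ≈ 660

660


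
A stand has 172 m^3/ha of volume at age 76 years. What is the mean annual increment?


MAI = 172 / 76 = 2.2632 ≈ 2.26 m^3/ha/yr

2.26 m^3/ha/yr


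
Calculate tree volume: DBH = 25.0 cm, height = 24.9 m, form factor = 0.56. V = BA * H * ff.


(D/200)^2 = (25.0/200)^2 = 0.125^2 = 0.015625
BA = 3.141593 * 0.015625 = 0.0490874 m^2
V = 0.0490874 * 24.9 * 0.56 = 0.684475 ≈ 0.684 m^3

0.684 m^3


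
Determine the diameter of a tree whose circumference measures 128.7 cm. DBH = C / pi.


DBH = C / pi = 128.7 / 3.141593 = 40.9665 ≈ 40.97 cm

40.97 cm


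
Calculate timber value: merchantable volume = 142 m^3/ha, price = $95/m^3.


Value = 142 * 95 = $13490/ha

$13490/ha


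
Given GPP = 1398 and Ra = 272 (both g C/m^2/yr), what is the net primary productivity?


NPP = GPP - Ra = 1398 - 272 = 1126 g C/m^2/yr

1126 g C/m^2/yr


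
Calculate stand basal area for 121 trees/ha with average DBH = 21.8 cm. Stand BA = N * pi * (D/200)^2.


(D/200)^2 = (21.8/200)^2 = 0.109^2 = 0.011881
Individual BA = 3.141593 * 0.011881 = 0.0373253 m^2
Stand BA = 121 * 0.0373253 = 4.51636 ≈ 4.52 m^2/ha

4.52 m^2/ha


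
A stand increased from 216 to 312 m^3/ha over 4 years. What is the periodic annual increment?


PAI = (V2 - V1) / period = (312 - 216) / 4 = 96 / 4 = 24.00 m^3/ha/yr

24.00 m^3/ha/yr


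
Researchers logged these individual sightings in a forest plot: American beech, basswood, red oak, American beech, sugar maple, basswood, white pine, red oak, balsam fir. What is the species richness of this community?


Total individuals logged = 9
Distinct species (count of individuals): American beech (2), basswood (2), red oak (2), sugar maple (1), white pine (1), balsam fir (1)
Species richness = number of distinct species = 6

6


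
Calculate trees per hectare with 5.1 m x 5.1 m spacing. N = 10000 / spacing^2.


N = 10000 / 5.1^2 = 10000 / 26.01 = 384.468 ≈ 384 trees/ha

384 trees/ha


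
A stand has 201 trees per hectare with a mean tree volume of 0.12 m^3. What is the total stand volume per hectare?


V_stand = 201 * 0.12 = 24.12 ≈ 24.1 m^3/ha

24.1 m^3/ha


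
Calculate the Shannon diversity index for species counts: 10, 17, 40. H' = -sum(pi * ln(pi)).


Total N = 10 + 17 + 40 = 67
Per-species terms:
  p = 10/67 = 0.149254; ln(p) = -1.902106; p*ln(p) = 0.149254 * (-1.902106) = -0.283897
  p = 17/67 = 0.253731; ln(p) = -1.371481; p*ln(p) = 0.253731 * (-1.371481) = -0.347987
  p = 40/67 = 0.597015; ln(p) = -0.515813; p*ln(p) = 0.597015 * (-0.515813) = -0.307948
sum(p*ln(p)) = (-0.283897) + (-0.347987) + (-0.307948) = -0.939832
H' = -(-0.939832) = 0.939832 ≈ 0.9398

0.9398


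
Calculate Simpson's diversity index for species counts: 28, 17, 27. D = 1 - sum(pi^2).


Total N = 28 + 17 + 27 = 72
Per-species terms:
  p = 28/72 = 0.388889; p^2 = 0.388889^2 = 0.151235
  p = 17/72 = 0.236111; p^2 = 0.236111^2 = 0.055748
  p = 27/72 = 0.375000; p^2 = 0.375000^2 = 0.140625
sum(p^2) = 0.151235 + 0.055748 + 0.140625 = 0.347608
D = 1 - 0.347608 = 0.652392 ≈ 0.6524

0.6524


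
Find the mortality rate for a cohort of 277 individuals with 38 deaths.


Mortality rate = 38 / 277 = 0.137184 ≈ 0.1372

0.1372


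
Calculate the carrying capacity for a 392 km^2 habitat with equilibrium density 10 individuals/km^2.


K = 10 * 392 = 3920 individuals

3920 individuals


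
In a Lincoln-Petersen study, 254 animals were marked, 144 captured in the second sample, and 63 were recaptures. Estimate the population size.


N = M * C / R = 254 * 144 / 63 = 36576 / 63 = 580.57 ≈ 581

581 individuals


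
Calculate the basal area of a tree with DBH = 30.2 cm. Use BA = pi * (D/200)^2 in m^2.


D/200 = 30.2/200 = 0.151 m
(D/200)^2 = 0.151^2 = 0.022801
BA = 3.141593 * 0.022801 = 0.0716315 ≈ 0.0716 m^2

0.0716 m^2


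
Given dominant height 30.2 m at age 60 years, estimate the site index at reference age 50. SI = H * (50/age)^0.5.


50/60 = 0.833333
(0.833333)^0.5 = 0.912871
SI = 30.2 * 0.912871 = 27.5687 ≈ 27.6 m

27.6 m


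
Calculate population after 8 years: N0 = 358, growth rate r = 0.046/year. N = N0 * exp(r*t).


r*t = 0.046 * 8 = 0.368
exp(0.368) = 1.44484
N = 358 * 1.44484 = 517.253 ≈ 517

517


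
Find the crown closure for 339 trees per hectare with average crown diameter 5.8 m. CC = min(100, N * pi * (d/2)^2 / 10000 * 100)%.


(d/2)^2 = (5.8/2)^2 = 2.9^2 = 8.41
Crown area = 3.141593 * 8.41 = 26.4208 m^2
N * area / 10000 * 100 = 339 * 26.4208 / 10000 * 100 = 89.5665
CC = min(100, 89.5665) = 89.5665 ≈ 89.6%

89.6%


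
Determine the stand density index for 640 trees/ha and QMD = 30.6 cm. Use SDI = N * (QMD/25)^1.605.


QMD/25 = 30.6/25 = 1.224
(1.224)^1.605 = exp(1.605 * ln(1.224)) = exp(1.605 * 0.202124) = exp(0.324409) = 1.38321
SDI = 640 * 1.38321 = 885.254 ≈ 885

885


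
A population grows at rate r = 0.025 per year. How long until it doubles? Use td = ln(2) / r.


td = ln(2) / 0.025 = 0.693147 / 0.025 = 27.7259 ≈ 27.7 years

27.7 years


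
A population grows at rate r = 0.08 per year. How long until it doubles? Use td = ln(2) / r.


td = ln(2) / 0.08 = 0.693147 / 0.08 = 8.66434 ≈ 8.7 years

8.7 years


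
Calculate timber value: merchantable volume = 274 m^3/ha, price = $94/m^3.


Value = 274 * 94 = $25756/ha

$25756/ha


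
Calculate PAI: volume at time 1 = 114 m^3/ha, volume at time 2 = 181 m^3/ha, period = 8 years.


PAI = (V2 - V1) / period = (181 - 114) / 8 = 67 / 8 = 8.3750 ≈ 8.38 m^3/ha/yr

8.38 m^3/ha/yr


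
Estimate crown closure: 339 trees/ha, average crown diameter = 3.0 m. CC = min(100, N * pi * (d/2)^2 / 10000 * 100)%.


(d/2)^2 = (3.0/2)^2 = 1.5^2 = 2.25
Crown area = 3.141593 * 2.25 = 7.06858 m^2
N * area / 10000 * 100 = 339 * 7.06858 / 10000 * 100 = 23.9625
CC = min(100, 23.9625) = 23.9625 ≈ 24.0%

24.0%


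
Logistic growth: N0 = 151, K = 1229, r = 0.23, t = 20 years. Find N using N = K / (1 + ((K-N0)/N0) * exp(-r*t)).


(K - N0)/N0 = (1229 - 151)/151 = 1078/151 = 7.13907
r*t = 0.23 * 20 = 4.6; exp(-4.6) = 0.0100518
7.13907 * 0.0100518 = 0.0717605
1 + 0.0717605 = 1.07176
N = 1229 / 1.07176 = 1146.71 ≈ 1147

1147


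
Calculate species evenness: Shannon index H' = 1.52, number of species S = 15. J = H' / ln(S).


ln(15) = 2.70805
J = H' / ln(S) = 1.52 / 2.70805 = 0.561289 ≈ 0.5613

0.5613


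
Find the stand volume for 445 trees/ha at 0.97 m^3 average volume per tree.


V_stand = 445 * 0.97 = 431.65 ≈ 431.7 m^3/ha

431.7 m^3/ha


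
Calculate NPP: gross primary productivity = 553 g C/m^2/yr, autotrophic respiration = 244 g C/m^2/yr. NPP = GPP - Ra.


NPP = GPP - Ra = 553 - 244 = 309 g C/m^2/yr

309 g C/m^2/yr


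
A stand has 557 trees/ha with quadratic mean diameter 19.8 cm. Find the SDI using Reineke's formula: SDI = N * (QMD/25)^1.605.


QMD/25 = 19.8/25 = 0.792
(0.792)^1.605 = exp(1.605 * ln(0.792)) = exp(1.605 * (-0.233194)) = exp(-0.374276) = 0.687787
SDI = 557 * 0.687787 = 383.097 ≈ 383

383


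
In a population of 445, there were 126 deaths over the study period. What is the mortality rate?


Mortality rate = 126 / 445 = 0.283146 ≈ 0.2831

0.2831


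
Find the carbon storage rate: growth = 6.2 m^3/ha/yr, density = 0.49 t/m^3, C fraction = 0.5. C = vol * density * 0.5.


C = 6.2 * 0.49 * 0.5 = 1.519 ≈ 1.52 t C/ha/yr

1.52 t C/ha/yr


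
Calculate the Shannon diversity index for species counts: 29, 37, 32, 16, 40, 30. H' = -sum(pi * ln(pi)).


Total N = 29 + 37 + 32 + 16 + 40 + 30 = 184
Per-species terms:
  p = 29/184 = 0.157609; ln(p) = -1.847638; p*ln(p) = 0.157609 * (-1.847638) = -0.291204
  p = 37/184 = 0.201087; ln(p) = -1.604018; p*ln(p) = 0.201087 * (-1.604018) = -0.322547
  p = 32/184 = 0.173913; ln(p) = -1.749200; p*ln(p) = 0.173913 * (-1.749200) = -0.304209
  p = 16/184 = 0.086957; ln(p) = -2.442342; p*ln(p) = 0.086957 * (-2.442342) = -0.212379
  p = 40/184 = 0.217391; ln(p) = -1.526058; p*ln(p) = 0.217391 * (-1.526058) = -0.331751
  p = 30/184 = 0.163043; ln(p) = -1.813741; p*ln(p) = 0.163043 * (-1.813741) = -0.295718
sum(p*ln(p)) = (-0.291204) + (-0.322547) + (-0.304209) + (-0.212379) + (-0.331751) + (-0.295718) = -1.757808
H' = -(-1.757808) = 1.757808 ≈ 1.7578

1.7578


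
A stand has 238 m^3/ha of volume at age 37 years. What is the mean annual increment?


MAI = 238 / 37 = 6.4324 ≈ 6.43 m^3/ha/yr

6.43 m^3/ha/yr


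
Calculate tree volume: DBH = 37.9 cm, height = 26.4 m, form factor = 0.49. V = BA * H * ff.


(D/200)^2 = (37.9/200)^2 = 0.1895^2 = 0.03591025
BA = 3.141593 * 0.03591025 = 0.112815 m^2
V = 0.112815 * 26.4 * 0.49 = 1.45937 ≈ 1.459 m^3

1.459 m^3


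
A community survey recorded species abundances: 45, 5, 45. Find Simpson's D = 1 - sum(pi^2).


Total N = 45 + 5 + 45 = 95
Per-species terms:
  p = 45/95 = 0.473684; p^2 = 0.473684^2 = 0.224377
  p = 5/95 = 0.052632; p^2 = 0.052632^2 = 0.002770
  p = 45/95 = 0.473684; p^2 = 0.473684^2 = 0.224377
sum(p^2) = 0.224377 + 0.002770 + 0.224377 = 0.451524
D = 1 - 0.451524 = 0.548476 ≈ 0.5485

0.5485


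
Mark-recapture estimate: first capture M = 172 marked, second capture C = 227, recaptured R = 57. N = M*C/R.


N = M * C / R = 172 * 227 / 57 = 39044 / 57 = 684.98 ≈ 685

685 individuals


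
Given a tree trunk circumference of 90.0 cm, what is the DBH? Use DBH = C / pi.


DBH = C / pi = 90.0 / 3.141593 = 28.6479 ≈ 28.65 cm

28.65 cm


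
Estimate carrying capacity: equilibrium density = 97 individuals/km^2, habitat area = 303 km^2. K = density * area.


K = 97 * 303 = 29391 individuals

29391 individuals


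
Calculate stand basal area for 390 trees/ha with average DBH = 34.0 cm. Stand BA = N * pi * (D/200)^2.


(D/200)^2 = (34.0/200)^2 = 0.17^2 = 0.0289
Individual BA = 3.141593 * 0.0289 = 0.0907920 m^2
Stand BA = 390 * 0.0907920 = 35.4089 ≈ 35.41 m^2/ha

35.41 m^2/ha


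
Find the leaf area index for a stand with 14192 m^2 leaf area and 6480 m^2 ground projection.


LAI = 14192 / 6480 = 2.1901 ≈ 2.19

2.19


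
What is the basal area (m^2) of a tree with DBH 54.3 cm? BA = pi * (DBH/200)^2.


D/200 = 54.3/200 = 0.2715 m
(D/200)^2 = 0.2715^2 = 0.07371225
BA = 3.141593 * 0.07371225 = 0.231574 ≈ 0.2316 m^2

0.2316 m^2


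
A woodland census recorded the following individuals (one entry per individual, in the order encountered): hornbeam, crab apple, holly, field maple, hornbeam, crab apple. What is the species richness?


Total individuals logged = 6
Distinct species (count of individuals): hornbeam (2), crab apple (2), holly (1), field maple (1)
Species richness = number of distinct species = 4

4


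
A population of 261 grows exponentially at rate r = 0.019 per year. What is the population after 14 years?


r*t = 0.019 * 14 = 0.266
exp(0.266) = 1.30474
N = 261 * 1.30474 = 340.537 ≈ 341

341


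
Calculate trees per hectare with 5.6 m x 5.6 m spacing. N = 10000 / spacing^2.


N = 10000 / 5.6^2 = 10000 / 31.36 = 318.878 ≈ 319 trees/ha

319 trees/ha


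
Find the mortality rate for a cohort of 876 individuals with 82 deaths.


Mortality rate = 82 / 876 = 0.093607 ≈ 0.0936

0.0936


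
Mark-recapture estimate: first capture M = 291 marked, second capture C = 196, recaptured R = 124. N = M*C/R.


N = M * C / R = 291 * 196 / 124 = 57036 / 124 = 459.97 ≈ 460

460 individuals


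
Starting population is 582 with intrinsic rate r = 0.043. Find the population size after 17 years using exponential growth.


r*t = 0.043 * 17 = 0.731
exp(0.731) = 2.07716
N = 582 * 2.07716 = 1208.91 ≈ 1209

1209


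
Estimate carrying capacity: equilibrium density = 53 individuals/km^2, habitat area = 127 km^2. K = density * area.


K = 53 * 127 = 6731 individuals

6731 individuals


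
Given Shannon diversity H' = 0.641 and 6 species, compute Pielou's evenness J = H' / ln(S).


ln(6) = 1.79176
J = H' / ln(S) = 0.641 / 1.79176 = 0.357749 ≈ 0.3577

0.3577


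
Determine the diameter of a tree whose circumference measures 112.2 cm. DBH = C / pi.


DBH = C / pi = 112.2 / 3.141593 = 35.7144 ≈ 35.71 cm

35.71 cm


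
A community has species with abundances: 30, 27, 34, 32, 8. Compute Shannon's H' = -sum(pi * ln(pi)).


Total N = 30 + 27 + 34 + 32 + 8 = 131
Per-species terms:
  p = 30/131 = 0.229008; ln(p) = -1.473998; p*ln(p) = 0.229008 * (-1.473998) = -0.337557
  p = 27/131 = 0.206107; ln(p) = -1.579360; p*ln(p) = 0.206107 * (-1.579360) = -0.325517
  p = 34/131 = 0.259542; ln(p) = -1.348837; p*ln(p) = 0.259542 * (-1.348837) = -0.350080
  p = 32/131 = 0.244275; ln(p) = -1.409461; p*ln(p) = 0.244275 * (-1.409461) = -0.344296
  p = 8/131 = 0.061069; ln(p) = -2.795751; p*ln(p) = 0.061069 * (-2.795751) = -0.170734
sum(p*ln(p)) = (-0.337557) + (-0.325517) + (-0.350080) + (-0.344296) + (-0.170734) = -1.528184
H' = -(-1.528184) = 1.528184 ≈ 1.5282

1.5282


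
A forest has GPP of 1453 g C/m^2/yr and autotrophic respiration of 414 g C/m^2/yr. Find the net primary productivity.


NPP = GPP - Ra = 1453 - 414 = 1039 g C/m^2/yr

1039 g C/m^2/yr


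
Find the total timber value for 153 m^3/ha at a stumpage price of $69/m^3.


Value = 153 * 69 = $10557/ha

$10557/ha


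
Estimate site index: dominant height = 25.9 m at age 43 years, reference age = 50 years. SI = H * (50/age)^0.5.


50/43 = 1.16279
(1.16279)^0.5 = 1.07833
SI = 25.9 * 1.07833 = 27.9287 ≈ 27.9 m

27.9 m


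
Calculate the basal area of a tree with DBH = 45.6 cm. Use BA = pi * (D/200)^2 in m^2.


D/200 = 45.6/200 = 0.228 m
(D/200)^2 = 0.228^2 = 0.051984
BA = 3.141593 * 0.051984 = 0.163313 ≈ 0.1633 m^2

0.1633 m^2


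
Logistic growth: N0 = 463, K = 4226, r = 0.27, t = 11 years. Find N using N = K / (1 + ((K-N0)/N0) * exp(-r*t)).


(K - N0)/N0 = (4226 - 463)/463 = 3763/463 = 8.12743
r*t = 0.27 * 11 = 2.97; exp(-2.97) = 0.0513033
8.12743 * 0.0513033 = 0.416964
1 + 0.416964 = 1.41696
N = 4226 / 1.41696 = 2982.44 ≈ 2982

2982


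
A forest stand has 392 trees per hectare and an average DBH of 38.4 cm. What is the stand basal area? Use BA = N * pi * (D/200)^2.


(D/200)^2 = (38.4/200)^2 = 0.192^2 = 0.036864
Individual BA = 3.141593 * 0.036864 = 0.115812 m^2
Stand BA = 392 * 0.115812 = 45.3983 ≈ 45.40 m^2/ha

45.40 m^2/ha


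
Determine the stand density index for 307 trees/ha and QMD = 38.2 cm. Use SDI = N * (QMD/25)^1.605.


QMD/25 = 38.2/25 = 1.528
(1.528)^1.605 = exp(1.605 * ln(1.528)) = exp(1.605 * 0.423960) = exp(0.680456) = 1.97478
SDI = 307 * 1.97478 = 606.257 ≈ 606

606


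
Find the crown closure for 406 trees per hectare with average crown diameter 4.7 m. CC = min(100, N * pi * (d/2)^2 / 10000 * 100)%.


(d/2)^2 = (4.7/2)^2 = 2.35^2 = 5.5225
Crown area = 3.141593 * 5.5225 = 17.3494 m^2
N * area / 10000 * 100 = 406 * 17.3494 / 10000 * 100 = 70.4386
CC = min(100, 70.4386) = 70.4386 ≈ 70.4%

70.4%


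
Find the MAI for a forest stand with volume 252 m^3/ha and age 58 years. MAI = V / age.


MAI = 252 / 58 = 4.3448 ≈ 4.34 m^3/ha/yr

4.34 m^3/ha/yr


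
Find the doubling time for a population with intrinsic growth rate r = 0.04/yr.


td = ln(2) / 0.04 = 0.693147 / 0.04 = 17.3287 ≈ 17.3 years

17.3 years


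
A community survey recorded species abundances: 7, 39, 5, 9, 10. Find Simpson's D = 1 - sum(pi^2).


Total N = 7 + 39 + 5 + 9 + 10 = 70
Per-species terms:
  p = 7/70 = 0.100000; p^2 = 0.100000^2 = 0.010000
  p = 39/70 = 0.557143; p^2 = 0.557143^2 = 0.310408
  p = 5/70 = 0.071429; p^2 = 0.071429^2 = 0.005102
  p = 9/70 = 0.128571; p^2 = 0.128571^2 = 0.016531
  p = 10/70 = 0.142857; p^2 = 0.142857^2 = 0.020408
sum(p^2) = 0.010000 + 0.310408 + 0.005102 + 0.016531 + 0.020408 = 0.362449
D = 1 - 0.362449 = 0.637551 ≈ 0.6376

0.6376


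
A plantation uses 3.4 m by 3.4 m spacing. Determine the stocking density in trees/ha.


N = 10000 / 3.4^2 = 10000 / 11.56 = 865.052 ≈ 865 trees/ha

865 trees/ha


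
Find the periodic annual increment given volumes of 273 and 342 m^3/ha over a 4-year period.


PAI = (V2 - V1) / period = (342 - 273) / 4 = 69 / 4 = 17.25 m^3/ha/yr

17.25 m^3/ha/yr


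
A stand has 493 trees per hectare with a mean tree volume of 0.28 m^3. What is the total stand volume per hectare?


V_stand = 493 * 0.28 = 138.04 ≈ 138.0 m^3/ha

138.0 m^3/ha


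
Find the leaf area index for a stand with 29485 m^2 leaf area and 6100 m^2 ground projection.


LAI = 29485 / 6100 = 4.8336 ≈ 4.83

4.83


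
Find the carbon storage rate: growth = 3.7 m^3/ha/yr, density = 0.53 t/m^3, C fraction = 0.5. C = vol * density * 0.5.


C = 3.7 * 0.53 * 0.5 = 0.9805 ≈ 0.98 t C/ha/yr

0.98 t C/ha/yr


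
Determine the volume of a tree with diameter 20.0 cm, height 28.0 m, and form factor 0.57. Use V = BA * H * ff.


(D/200)^2 = (20.0/200)^2 = 0.1^2 = 0.01
BA = 3.141593 * 0.01 = 0.0314159 m^2
V = 0.0314159 * 28.0 * 0.57 = 0.501398 ≈ 0.501 m^3

0.501 m^3


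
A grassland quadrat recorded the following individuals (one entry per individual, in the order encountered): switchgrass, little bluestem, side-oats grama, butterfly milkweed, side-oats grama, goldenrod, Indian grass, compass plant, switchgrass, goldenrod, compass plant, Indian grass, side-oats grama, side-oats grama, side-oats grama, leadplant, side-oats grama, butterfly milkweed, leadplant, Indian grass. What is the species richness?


Total individuals logged = 20
Distinct species (count of individuals): switchgrass (2), little bluestem (1), side-oats grama (6), butterfly milkweed (2), goldenrod (2), Indian grass (3), compass plant (2), leadplant (2)
Species richness = number of distinct species = 8

8


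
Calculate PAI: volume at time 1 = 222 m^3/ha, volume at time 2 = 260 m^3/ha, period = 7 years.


PAI = (V2 - V1) / period = (260 - 222) / 7 = 38 / 7 = 5.4286 ≈ 5.43 m^3/ha/yr

5.43 m^3/ha/yr


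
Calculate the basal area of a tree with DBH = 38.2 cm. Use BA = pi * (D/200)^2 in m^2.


D/200 = 38.2/200 = 0.191 m
(D/200)^2 = 0.191^2 = 0.036481
BA = 3.141593 * 0.036481 = 0.114608 ≈ 0.1146 m^2

0.1146 m^2


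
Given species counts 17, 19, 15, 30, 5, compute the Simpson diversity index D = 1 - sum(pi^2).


Total N = 17 + 19 + 15 + 30 + 5 = 86
Per-species terms:
  p = 17/86 = 0.197674; p^2 = 0.197674^2 = 0.039075
  p = 19/86 = 0.220930; p^2 = 0.220930^2 = 0.048810
  p = 15/86 = 0.174419; p^2 = 0.174419^2 = 0.030422
  p = 30/86 = 0.348837; p^2 = 0.348837^2 = 0.121687
  p = 5/86 = 0.058140; p^2 = 0.058140^2 = 0.003380
sum(p^2) = 0.039075 + 0.048810 + 0.030422 + 0.121687 + 0.003380 = 0.243374
D = 1 - 0.243374 = 0.756626 ≈ 0.7566

0.7566


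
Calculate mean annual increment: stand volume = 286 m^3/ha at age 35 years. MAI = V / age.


MAI = 286 / 35 = 8.1714 ≈ 8.17 m^3/ha/yr

8.17 m^3/ha/yr


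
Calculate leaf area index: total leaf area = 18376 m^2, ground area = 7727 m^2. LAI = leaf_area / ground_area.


LAI = 18376 / 7727 = 2.3782 ≈ 2.38

2.38


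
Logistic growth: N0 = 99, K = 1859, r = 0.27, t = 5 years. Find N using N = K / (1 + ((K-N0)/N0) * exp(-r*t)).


(K - N0)/N0 = (1859 - 99)/99 = 1760/99 = 17.7778
r*t = 0.27 * 5 = 1.35; exp(-1.35) = 0.259240
17.7778 * 0.259240 = 4.60872
1 + 4.60872 = 5.60872
N = 1859 / 5.60872 = 331.448 ≈ 331

331


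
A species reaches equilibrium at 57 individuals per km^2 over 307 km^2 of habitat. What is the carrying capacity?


K = 57 * 307 = 17499 individuals

17499 individuals


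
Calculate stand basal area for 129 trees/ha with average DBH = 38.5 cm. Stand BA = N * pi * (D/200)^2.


(D/200)^2 = (38.5/200)^2 = 0.1925^2 = 0.03705625
Individual BA = 3.141593 * 0.03705625 = 0.116416 m^2
Stand BA = 129 * 0.116416 = 15.0177 ≈ 15.02 m^2/ha

15.02 m^2/ha


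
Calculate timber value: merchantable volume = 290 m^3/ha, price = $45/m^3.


Value = 290 * 45 = $13050/ha

$13050/ha


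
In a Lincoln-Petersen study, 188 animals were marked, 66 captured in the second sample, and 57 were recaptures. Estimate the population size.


N = M * C / R = 188 * 66 / 57 = 12408 / 57 = 217.68 ≈ 218

218 individuals


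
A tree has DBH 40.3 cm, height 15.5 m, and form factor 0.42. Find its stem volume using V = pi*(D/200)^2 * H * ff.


(D/200)^2 = (40.3/200)^2 = 0.2015^2 = 0.04060225
BA = 3.141593 * 0.04060225 = 0.127556 m^2
V = 0.127556 * 15.5 * 0.42 = 0.830390 ≈ 0.830 m^3

0.830 m^3


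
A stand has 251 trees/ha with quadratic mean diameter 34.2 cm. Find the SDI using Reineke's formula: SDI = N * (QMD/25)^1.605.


QMD/25 = 34.2/25 = 1.368
(1.368)^1.605 = exp(1.605 * ln(1.368)) = exp(1.605 * 0.313350) = exp(0.502927) = 1.65355
SDI = 251 * 1.65355 = 415.041 ≈ 415

415


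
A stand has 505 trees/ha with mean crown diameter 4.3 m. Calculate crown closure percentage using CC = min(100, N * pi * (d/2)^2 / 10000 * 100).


(d/2)^2 = (4.3/2)^2 = 2.15^2 = 4.6225
Crown area = 3.141593 * 4.6225 = 14.5220 m^2
N * area / 10000 * 100 = 505 * 14.5220 / 10000 * 100 = 73.3361
CC = min(100, 73.3361) = 73.3361 ≈ 73.3%

73.3%


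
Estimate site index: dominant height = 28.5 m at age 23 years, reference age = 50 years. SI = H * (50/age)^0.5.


50/23 = 2.17391
(2.17391)^0.5 = 1.47442
SI = 28.5 * 1.47442 = 42.0210 ≈ 42.0 m

42.0 m


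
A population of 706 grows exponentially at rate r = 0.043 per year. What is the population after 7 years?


r*t = 0.043 * 7 = 0.301
exp(0.301) = 1.35121
N = 706 * 1.35121 = 953.954 ≈ 954

954


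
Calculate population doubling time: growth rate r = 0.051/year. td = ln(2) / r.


td = ln(2) / 0.051 = 0.693147 / 0.051 = 13.5911 ≈ 13.6 years

13.6 years


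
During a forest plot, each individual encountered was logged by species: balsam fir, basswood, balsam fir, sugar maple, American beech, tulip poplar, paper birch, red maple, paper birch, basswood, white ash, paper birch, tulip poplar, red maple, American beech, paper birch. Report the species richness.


Total individuals logged = 16
Distinct species (count of individuals): balsam fir (2), basswood (2), sugar maple (1), American beech (2), tulip poplar (2), paper birch (4), red maple (2), white ash (1)
Species richness = number of distinct species = 8

8


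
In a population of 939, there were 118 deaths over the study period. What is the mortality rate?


Mortality rate = 118 / 939 = 0.125666 ≈ 0.1257

0.1257


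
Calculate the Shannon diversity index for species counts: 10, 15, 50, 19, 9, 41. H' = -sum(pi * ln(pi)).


Total N = 10 + 15 + 50 + 19 + 9 + 41 = 144
Per-species terms:
  p = 10/144 = 0.069444; ln(p) = -2.667235; p*ln(p) = 0.069444 * (-2.667235) = -0.185223
  p = 15/144 = 0.104167; ln(p) = -2.261760; p*ln(p) = 0.104167 * (-2.261760) = -0.235601
  p = 50/144 = 0.347222; ln(p) = -1.057791; p*ln(p) = 0.347222 * (-1.057791) = -0.367288
  p = 19/144 = 0.131944; ln(p) = -2.025378; p*ln(p) = 0.131944 * (-2.025378) = -0.267236
  p = 9/144 = 0.062500; ln(p) = -2.772589; p*ln(p) = 0.062500 * (-2.772589) = -0.173287
  p = 41/144 = 0.284722; ln(p) = -1.256242; p*ln(p) = 0.284722 * (-1.256242) = -0.357680
sum(p*ln(p)) = (-0.185223) + (-0.235601) + (-0.367288) + (-0.267236) + (-0.173287) + (-0.357680) = -1.586315
H' = -(-1.586315) = 1.586315 ≈ 1.5863

1.5863


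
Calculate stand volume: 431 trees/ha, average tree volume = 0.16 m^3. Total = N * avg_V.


V_stand = 431 * 0.16 = 68.96 ≈ 69.0 m^3/ha

69.0 m^3/ha


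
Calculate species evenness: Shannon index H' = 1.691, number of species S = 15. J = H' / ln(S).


ln(15) = 2.70805
J = H' / ln(S) = 1.691 / 2.70805 = 0.624435 ≈ 0.6244

0.6244


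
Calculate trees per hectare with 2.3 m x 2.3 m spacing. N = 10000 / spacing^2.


N = 10000 / 2.3^2 = 10000 / 5.29 = 1890.36 ≈ 1890 trees/ha

1890 trees/ha


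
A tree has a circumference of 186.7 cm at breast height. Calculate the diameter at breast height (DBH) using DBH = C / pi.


DBH = C / pi = 186.7 / 3.141593 = 59.4284 ≈ 59.43 cm

59.43 cm


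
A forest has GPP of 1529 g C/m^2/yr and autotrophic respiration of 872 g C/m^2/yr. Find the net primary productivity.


NPP = GPP - Ra = 1529 - 872 = 657 g C/m^2/yr

657 g C/m^2/yr


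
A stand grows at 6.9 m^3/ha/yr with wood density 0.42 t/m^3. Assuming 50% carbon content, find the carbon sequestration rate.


C = 6.9 * 0.42 * 0.5 = 1.449 ≈ 1.45 t C/ha/yr

1.45 t C/ha/yr


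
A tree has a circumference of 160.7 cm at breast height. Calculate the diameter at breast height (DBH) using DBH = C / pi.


DBH = C / pi = 160.7 / 3.141593 = 51.1524 ≈ 51.15 cm

51.15 cm


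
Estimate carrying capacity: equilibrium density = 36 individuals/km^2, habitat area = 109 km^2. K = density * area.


K = 36 * 109 = 3924 individuals

3924 individuals


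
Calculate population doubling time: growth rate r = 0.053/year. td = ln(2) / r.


td = ln(2) / 0.053 = 0.693147 / 0.053 = 13.0782 ≈ 13.1 years

13.1 years


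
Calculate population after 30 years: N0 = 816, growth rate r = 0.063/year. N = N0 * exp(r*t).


r*t = 0.063 * 30 = 1.89
exp(1.89) = 6.61937
N = 816 * 6.61937 = 5401.41 ≈ 5401

5401


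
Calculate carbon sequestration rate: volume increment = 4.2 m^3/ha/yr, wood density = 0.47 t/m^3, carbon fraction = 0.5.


C = 4.2 * 0.47 * 0.5 = 0.987 ≈ 0.99 t C/ha/yr

0.99 t C/ha/yr


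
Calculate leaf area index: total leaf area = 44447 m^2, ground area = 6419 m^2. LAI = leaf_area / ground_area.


LAI = 44447 / 6419 = 6.9243 ≈ 6.92

6.92


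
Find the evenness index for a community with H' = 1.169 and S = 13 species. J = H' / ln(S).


ln(13) = 2.56495
J = H' / ln(S) = 1.169 / 2.56495 = 0.455759 ≈ 0.4558

0.4558


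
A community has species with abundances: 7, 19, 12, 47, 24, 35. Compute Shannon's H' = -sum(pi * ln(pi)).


Total N = 7 + 19 + 12 + 47 + 24 + 35 = 144
Per-species terms:
  p = 7/144 = 0.048611; ln(p) = -3.023905; p*ln(p) = 0.048611 * (-3.023905) = -0.146995
  p = 19/144 = 0.131944; ln(p) = -2.025378; p*ln(p) = 0.131944 * (-2.025378) = -0.267236
  p = 12/144 = 0.083333; ln(p) = -2.484911; p*ln(p) = 0.083333 * (-2.484911) = -0.207075
  p = 47/144 = 0.326389; ln(p) = -1.119665; p*ln(p) = 0.326389 * (-1.119665) = -0.365446
  p = 24/144 = 0.166667; ln(p) = -1.791757; p*ln(p) = 0.166667 * (-1.791757) = -0.298627
  p = 35/144 = 0.243056; ln(p) = -1.414463; p*ln(p) = 0.243056 * (-1.414463) = -0.343794
sum(p*ln(p)) = (-0.146995) + (-0.267236) + (-0.207075) + (-0.365446) + (-0.298627) + (-0.343794) = -1.629173
H' = -(-1.629173) = 1.629173 ≈ 1.6292

1.6292


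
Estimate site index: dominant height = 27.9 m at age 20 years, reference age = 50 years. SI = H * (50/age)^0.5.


50/20 = 2.50000
(2.50000)^0.5 = 1.58114
SI = 27.9 * 1.58114 = 44.1138 ≈ 44.1 m

44.1 m


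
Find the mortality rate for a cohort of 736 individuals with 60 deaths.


Mortality rate = 60 / 736 = 0.081522 ≈ 0.0815

0.0815


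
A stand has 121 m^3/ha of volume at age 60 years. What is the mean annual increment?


MAI = 121 / 60 = 2.0167 ≈ 2.02 m^3/ha/yr

2.02 m^3/ha/yr


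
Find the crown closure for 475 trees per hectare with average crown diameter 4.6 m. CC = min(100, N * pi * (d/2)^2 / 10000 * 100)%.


(d/2)^2 = (4.6/2)^2 = 2.3^2 = 5.29
Crown area = 3.141593 * 5.29 = 16.6190 m^2
N * area / 10000 * 100 = 475 * 16.6190 / 10000 * 100 = 78.9403
CC = min(100, 78.9403) = 78.9403 ≈ 78.9%

78.9%


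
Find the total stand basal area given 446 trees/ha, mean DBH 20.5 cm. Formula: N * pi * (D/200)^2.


(D/200)^2 = (20.5/200)^2 = 0.1025^2 = 0.01050625
Individual BA = 3.141593 * 0.01050625 = 0.0330064 m^2
Stand BA = 446 * 0.0330064 = 14.7209 ≈ 14.72 m^2/ha

14.72 m^2/ha


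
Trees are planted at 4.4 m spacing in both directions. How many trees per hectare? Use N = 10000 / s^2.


N = 10000 / 4.4^2 = 10000 / 19.36 = 516.529 ≈ 517 trees/ha

517 trees/ha


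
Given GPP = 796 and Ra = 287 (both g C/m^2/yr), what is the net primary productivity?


NPP = GPP - Ra = 796 - 287 = 509 g C/m^2/yr

509 g C/m^2/yr


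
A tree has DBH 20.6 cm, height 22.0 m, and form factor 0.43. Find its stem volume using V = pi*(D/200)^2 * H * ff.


(D/200)^2 = (20.6/200)^2 = 0.103^2 = 0.010609
BA = 3.141593 * 0.010609 = 0.0333292 m^2
V = 0.0333292 * 22.0 * 0.43 = 0.315294 ≈ 0.315 m^3

0.315 m^3


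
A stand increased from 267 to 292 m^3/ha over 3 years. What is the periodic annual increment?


PAI = (V2 - V1) / period = (292 - 267) / 3 = 25 / 3 = 8.3333 ≈ 8.33 m^3/ha/yr

8.33 m^3/ha/yr


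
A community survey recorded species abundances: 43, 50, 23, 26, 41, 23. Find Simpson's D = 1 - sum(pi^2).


Total N = 43 + 50 + 23 + 26 + 41 + 23 = 206
Per-species terms:
  p = 43/206 = 0.208738; p^2 = 0.208738^2 = 0.043572
  p = 50/206 = 0.242718; p^2 = 0.242718^2 = 0.058912
  p = 23/206 = 0.111650; p^2 = 0.111650^2 = 0.012466
  p = 26/206 = 0.126214; p^2 = 0.126214^2 = 0.015930
  p = 41/206 = 0.199029; p^2 = 0.199029^2 = 0.039613
  p = 23/206 = 0.111650; p^2 = 0.111650^2 = 0.012466
sum(p^2) = 0.043572 + 0.058912 + 0.012466 + 0.015930 + 0.039613 + 0.012466 = 0.182959
D = 1 - 0.182959 = 0.817041 ≈ 0.8170

0.8170


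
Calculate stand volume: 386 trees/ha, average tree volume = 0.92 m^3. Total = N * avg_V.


V_stand = 386 * 0.92 = 355.12 ≈ 355.1 m^3/ha

355.1 m^3/ha


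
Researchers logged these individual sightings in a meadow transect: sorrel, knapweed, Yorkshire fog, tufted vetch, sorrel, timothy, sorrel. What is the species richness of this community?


Total individuals logged = 7
Distinct species (count of individuals): sorrel (3), knapweed (1), Yorkshire fog (1), tufted vetch (1), timothy (1)
Species richness = number of distinct species = 5

5


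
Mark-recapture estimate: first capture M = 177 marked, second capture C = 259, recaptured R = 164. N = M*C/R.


N = M * C / R = 177 * 259 / 164 = 45843 / 164 = 279.53 ≈ 280

280 individuals


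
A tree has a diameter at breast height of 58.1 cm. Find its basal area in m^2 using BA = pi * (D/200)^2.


D/200 = 58.1/200 = 0.2905 m
(D/200)^2 = 0.2905^2 = 0.08439025
BA = 3.141593 * 0.08439025 = 0.265120 ≈ 0.2651 m^2

0.2651 m^2


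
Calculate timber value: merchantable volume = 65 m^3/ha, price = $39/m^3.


Value = 65 * 39 = $2535/ha

$2535/ha


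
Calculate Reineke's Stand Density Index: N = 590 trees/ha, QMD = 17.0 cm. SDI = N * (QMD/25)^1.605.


QMD/25 = 17.0/25 = 0.68
(0.68)^1.605 = exp(1.605 * ln(0.68)) = exp(1.605 * (-0.385662)) = exp(-0.618988) = 0.538489
SDI = 590 * 0.538489 = 317.709 ≈ 318

318


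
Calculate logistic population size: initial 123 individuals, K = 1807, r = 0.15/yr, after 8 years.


(K - N0)/N0 = (1807 - 123)/123 = 1684/123 = 13.6911
r*t = 0.15 * 8 = 1.2; exp(-1.2) = 0.301194
13.6911 * 0.301194 = 4.12368
1 + 4.12368 = 5.12368
N = 1807 / 5.12368 = 352.676 ≈ 353

353


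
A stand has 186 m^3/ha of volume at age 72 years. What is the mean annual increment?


MAI = 186 / 72 = 2.5833 ≈ 2.58 m^3/ha/yr

2.58 m^3/ha/yr


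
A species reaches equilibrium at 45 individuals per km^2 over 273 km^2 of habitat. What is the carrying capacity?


K = 45 * 273 = 12285 individuals

12285 individuals


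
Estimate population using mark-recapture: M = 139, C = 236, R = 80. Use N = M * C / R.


N = M * C / R = 139 * 236 / 80 = 32804 / 80 = 410.05 ≈ 410

410 individuals


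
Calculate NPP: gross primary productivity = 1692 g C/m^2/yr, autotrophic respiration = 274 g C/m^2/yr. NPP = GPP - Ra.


NPP = GPP - Ra = 1692 - 274 = 1418 g C/m^2/yr

1418 g C/m^2/yr


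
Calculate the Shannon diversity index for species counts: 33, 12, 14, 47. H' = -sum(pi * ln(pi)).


Total N = 33 + 12 + 14 + 47 = 106
Per-species terms:
  p = 33/106 = 0.311321; ln(p) = -1.166931; p*ln(p) = 0.311321 * (-1.166931) = -0.363290
  p = 12/106 = 0.113208; ln(p) = -2.178528; p*ln(p) = 0.113208 * (-2.178528) = -0.246627
  p = 14/106 = 0.132075; ln(p) = -2.024385; p*ln(p) = 0.132075 * (-2.024385) = -0.267371
  p = 47/106 = 0.443396; ln(p) = -0.813292; p*ln(p) = 0.443396 * (-0.813292) = -0.360610
sum(p*ln(p)) = (-0.363290) + (-0.246627) + (-0.267371) + (-0.360610) = -1.237898
H' = -(-1.237898) = 1.237898 ≈ 1.2379

1.2379


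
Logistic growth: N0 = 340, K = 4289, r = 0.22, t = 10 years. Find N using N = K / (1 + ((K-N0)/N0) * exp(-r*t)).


(K - N0)/N0 = (4289 - 340)/340 = 3949/340 = 11.6147
r*t = 0.22 * 10 = 2.2; exp(-2.2) = 0.110803
11.6147 * 0.110803 = 1.28694
1 + 1.28694 = 2.28694
N = 4289 / 2.28694 = 1875.43 ≈ 1875

1875


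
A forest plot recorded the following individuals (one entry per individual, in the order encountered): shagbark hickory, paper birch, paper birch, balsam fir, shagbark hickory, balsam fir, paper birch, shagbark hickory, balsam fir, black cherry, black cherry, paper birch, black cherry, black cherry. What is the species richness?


Total individuals logged = 14
Distinct species (count of individuals): shagbark hickory (3), paper birch (4), balsam fir (3), black cherry (4)
Species richness = number of distinct species = 4

4


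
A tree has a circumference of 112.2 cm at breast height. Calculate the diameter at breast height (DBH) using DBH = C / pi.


DBH = C / pi = 112.2 / 3.141593 = 35.7144 ≈ 35.71 cm

35.71 cm


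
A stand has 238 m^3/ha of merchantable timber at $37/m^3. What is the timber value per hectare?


Value = 238 * 37 = $8806/ha

$8806/ha


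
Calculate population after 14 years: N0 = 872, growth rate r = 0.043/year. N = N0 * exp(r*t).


r*t = 0.043 * 14 = 0.602
exp(0.602) = 1.82577
N = 872 * 1.82577 = 1592.07 ≈ 1592

1592


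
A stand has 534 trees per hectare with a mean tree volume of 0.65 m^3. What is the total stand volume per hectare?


V_stand = 534 * 0.65 = 347.1 m^3/ha

347.1 m^3/ha


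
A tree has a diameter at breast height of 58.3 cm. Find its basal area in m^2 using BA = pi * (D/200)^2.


D/200 = 58.3/200 = 0.2915 m
(D/200)^2 = 0.2915^2 = 0.08497225
BA = 3.141593 * 0.08497225 = 0.266948 ≈ 0.2669 m^2

0.2669 m^2


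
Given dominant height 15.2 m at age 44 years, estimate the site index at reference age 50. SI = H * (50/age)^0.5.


50/44 = 1.13636
(1.13636)^0.5 = 1.06600
SI = 15.2 * 1.06600 = 16.2032 ≈ 16.2 m

16.2 m


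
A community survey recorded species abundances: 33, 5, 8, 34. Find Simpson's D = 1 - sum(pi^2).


Total N = 33 + 5 + 8 + 34 = 80
Per-species terms:
  p = 33/80 = 0.412500; p^2 = 0.412500^2 = 0.170156
  p = 5/80 = 0.062500; p^2 = 0.062500^2 = 0.003906
  p = 8/80 = 0.100000; p^2 = 0.100000^2 = 0.010000
  p = 34/80 = 0.425000; p^2 = 0.425000^2 = 0.180625
sum(p^2) = 0.170156 + 0.003906 + 0.010000 + 0.180625 = 0.364687
D = 1 - 0.364687 = 0.635313 ≈ 0.6353

0.6353


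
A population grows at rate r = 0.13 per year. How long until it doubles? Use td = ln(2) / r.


td = ln(2) / 0.13 = 0.693147 / 0.13 = 5.33190 ≈ 5.3 years

5.3 years
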